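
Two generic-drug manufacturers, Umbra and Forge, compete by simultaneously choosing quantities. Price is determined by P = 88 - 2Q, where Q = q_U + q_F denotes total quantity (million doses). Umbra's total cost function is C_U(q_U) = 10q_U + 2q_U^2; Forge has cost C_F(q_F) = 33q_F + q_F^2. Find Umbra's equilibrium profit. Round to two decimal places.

Umbra's profit: π_U = (88 - 2Q)q_U - (10q_U + 2q_U²). Setting ∂π_U/∂q_U = 0: 78 - 8q_U - 2(q_F) = 0.
Forge's profit: π_F = (88 - 2Q)q_F - (33q_F + q_F²). Setting ∂π_F/∂q_F = 0: 55 - 6q_F - 2(q_U) = 0.
So q_U = (78 - 2q_F)/8 and q_F = (55 - 2q_U)/6.
Substituting one into the other gives q_U = 179/22 and q_F = 71/11.
Price P = 88 - 2·(321/22) = 647/11.
Umbra's profit: (647/11)·(179/22) - 10·(179/22) - 2(179/22)² = 264.8017.

264.80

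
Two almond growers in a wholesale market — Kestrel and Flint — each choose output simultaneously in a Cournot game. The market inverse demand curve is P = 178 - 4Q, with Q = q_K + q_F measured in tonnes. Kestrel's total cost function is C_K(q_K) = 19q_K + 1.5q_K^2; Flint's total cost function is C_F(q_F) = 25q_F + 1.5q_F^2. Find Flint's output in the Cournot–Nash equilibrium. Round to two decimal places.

Kestrel's profit: π_K = (178 - 4Q)q_K - (19q_K + (3/2)q_K²). Setting ∂π_K/∂q_K = 0: 159 - 11q_K - 4(q_F) = 0.
Flint's profit: π_F = (178 - 4Q)q_F - (25q_F + (3/2)q_F²). Setting ∂π_F/∂q_F = 0: 153 - 11q_F - 4(q_K) = 0.
Best responses: q_K = (159 - 4q_F)/11, q_F = (153 - 4q_K)/11.
Solving the pair: q_K = 379/35, q_F = 349/35.

9.97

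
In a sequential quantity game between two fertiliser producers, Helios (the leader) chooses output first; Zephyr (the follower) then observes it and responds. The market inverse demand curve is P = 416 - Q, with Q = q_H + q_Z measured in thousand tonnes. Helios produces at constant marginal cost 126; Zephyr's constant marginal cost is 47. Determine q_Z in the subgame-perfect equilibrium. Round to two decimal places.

Solve by backward induction. Given q_H, the follower Zephyr maximises π_Z = (416 - q_H - q_Z)q_Z - 47q_Z.
Follower FOC: 369 - q_H - 2q_Z = 0, so q_Z(q_H) = (369 - q_H)/2.
The leader anticipates this reaction. Substituting into P = 416 - Q gives P = 463/2 - (1/2)q_H, so π_H = (463/2 - (1/2)q_H)q_H - 126q_H.
Maximising: ∂π_H/∂q_H = 211/2 - q_H = 0, giving q_H = 211/2.
Then q_Z = (369 - 211/2)/2 = 527/4.

131.75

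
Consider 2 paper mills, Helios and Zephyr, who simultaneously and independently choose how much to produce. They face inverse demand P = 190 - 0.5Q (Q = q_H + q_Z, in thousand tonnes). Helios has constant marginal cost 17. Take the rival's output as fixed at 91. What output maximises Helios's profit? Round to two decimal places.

127.50

With the rival's output fixed at 91, Helios's profit is π_H = (190 - (1/2)·91 - (1/2)q_H)q_H - (17q_H) = (289/2 - (1/2)q_H)q_H - (17q_H).
∂π_H/∂q_H = 255/2 - q_H = 0, so q_H = 255/2.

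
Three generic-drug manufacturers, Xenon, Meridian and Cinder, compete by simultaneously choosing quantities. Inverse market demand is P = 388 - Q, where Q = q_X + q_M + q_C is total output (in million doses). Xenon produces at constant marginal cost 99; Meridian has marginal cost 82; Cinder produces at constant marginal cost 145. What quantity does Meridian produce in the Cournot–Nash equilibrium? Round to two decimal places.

Xenon's profit: π_X = (388 - Q)q_X - (99q_X). Setting ∂π_X/∂q_X = 0: 289 - 2q_X - (q_M + q_C) = 0.
Meridian's profit: π_M = (388 - Q)q_M - (82q_M). Setting ∂π_M/∂q_M = 0: 306 - 2q_M - (q_X + q_C) = 0.
Cinder's first-order condition: 243 - 2q_C - (q_X + q_M) = 0.
Adding the 3 first-order conditions: 838 − 4Q = 0, so Q = 419/2.
Back-substituting: q_X = (289 − 419/2) = 159/2, q_M = (306 − 419/2) = 193/2, q_C = (243 − 419/2) = 67/2.

96.50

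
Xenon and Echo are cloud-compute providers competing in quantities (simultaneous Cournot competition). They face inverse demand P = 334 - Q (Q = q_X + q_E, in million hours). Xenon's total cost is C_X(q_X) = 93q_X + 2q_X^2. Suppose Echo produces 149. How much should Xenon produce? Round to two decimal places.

With the rival's output fixed at 149, Xenon's profit is π_X = (334 - 149 - q_X)q_X - (93q_X + 2q_X²) = (185 - q_X)q_X - (93q_X + 2q_X²).
∂π_X/∂q_X = 92 - 6q_X = 0, so q_X = 46/3.

15.33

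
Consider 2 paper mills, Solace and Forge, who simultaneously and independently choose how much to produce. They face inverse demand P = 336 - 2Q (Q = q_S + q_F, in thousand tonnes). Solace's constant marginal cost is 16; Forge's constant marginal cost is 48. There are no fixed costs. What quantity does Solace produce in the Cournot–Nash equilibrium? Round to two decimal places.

Solace's profit: π_S = (336 - 2Q)q_S - (16q_S). Setting ∂π_S/∂q_S = 0: 320 - 4q_S - 2(q_F) = 0.
Forge's profit: π_F = (336 - 2Q)q_F - (48q_F). Setting ∂π_F/∂q_F = 0: 288 - 4q_F - 2(q_S) = 0.
Best responses: q_S = (320 - 2q_F)/4, q_F = (288 - 2q_S)/4.
Solving the pair: q_S = 176/3, q_F = 128/3.

58.67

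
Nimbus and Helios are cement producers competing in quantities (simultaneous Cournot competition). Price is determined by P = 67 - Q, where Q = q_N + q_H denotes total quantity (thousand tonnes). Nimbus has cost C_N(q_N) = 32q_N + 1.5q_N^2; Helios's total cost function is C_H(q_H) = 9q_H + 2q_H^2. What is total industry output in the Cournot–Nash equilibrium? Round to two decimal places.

Nimbus's profit: π_N = (67 - Q)q_N - (32q_N + (3/2)q_N²). Setting ∂π_N/∂q_N = 0: 35 - 5q_N - (q_H) = 0.
Helios's profit: π_H = (67 - Q)q_H - (9q_H + 2q_H²). Setting ∂π_H/∂q_H = 0: 58 - 6q_H - (q_N) = 0.
Best responses: q_N = (35 - q_H)/5, q_H = (58 - q_N)/6.
Solving the pair: q_N = 152/29, q_H = 255/29.
Total output Q = 152/29 + 255/29 = 407/29.

14.03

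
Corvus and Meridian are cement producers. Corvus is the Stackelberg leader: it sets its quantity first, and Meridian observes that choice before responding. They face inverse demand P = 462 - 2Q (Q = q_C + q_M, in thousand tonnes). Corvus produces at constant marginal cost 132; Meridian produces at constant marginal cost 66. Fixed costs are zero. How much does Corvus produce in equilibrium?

66

The follower Meridian best-responds to any q_C: π_M = (462 - 2Q)q_M - 66q_M.
∂π_M/∂q_M = 396 - 2q_C - 4q_M = 0 gives the reaction function q_M = (396 - 2q_C)/4.
The leader anticipates this reaction. Substituting into P = 462 - 2Q gives P = 264 - q_C, so π_C = (264 - q_C)q_C - 132q_C.
The leader's first-order condition 132 - 2q_C = 0 yields q_C = 66.
Then q_M = (396 - 2·66)/4 = 66.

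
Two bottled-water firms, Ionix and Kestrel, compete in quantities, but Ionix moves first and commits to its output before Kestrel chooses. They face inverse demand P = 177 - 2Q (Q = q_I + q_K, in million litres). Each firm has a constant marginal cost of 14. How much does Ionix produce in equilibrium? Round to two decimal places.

The follower Kestrel best-responds to any q_I: π_K = (177 - 2Q)q_K - 14q_K.
Follower FOC: 163 - 2q_I - 4q_K = 0, so q_K(q_I) = (163 - 2q_I)/4.
The leader anticipates this reaction. Substituting into P = 177 - 2Q gives P = 191/2 - q_I, so π_I = (191/2 - q_I)q_I - 14q_I.
The leader's first-order condition 163/2 - 2q_I = 0 yields q_I = 163/4.
Then q_K = (163 - 2·(163/4))/4 = 163/8.

40.75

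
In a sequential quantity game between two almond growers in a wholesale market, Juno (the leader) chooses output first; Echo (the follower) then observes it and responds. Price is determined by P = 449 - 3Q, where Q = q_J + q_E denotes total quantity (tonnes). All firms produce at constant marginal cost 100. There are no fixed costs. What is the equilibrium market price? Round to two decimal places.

The follower Echo best-responds to any q_J: π_E = (449 - 3Q)q_E - 100q_E.
∂π_E/∂q_E = 349 - 3q_J - 6q_E = 0 gives the reaction function q_E = (349 - 3q_J)/6.
Juno substitutes q_E(q_J) into its own profit: π_J = q_J(449 - 3q_J - (349 - 3q_J)/2) - 100q_J = (549/2 - (3/2)q_J)q_J - 100q_J.
Leader FOC: 349/2 - 3q_J = 0, so q_J = 349/6.
Then q_E = (349 - 3·(349/6))/6 = 349/12.
Total output Q = 349/4, so price P = 449 - 3·(349/4) = 749/4.

187.25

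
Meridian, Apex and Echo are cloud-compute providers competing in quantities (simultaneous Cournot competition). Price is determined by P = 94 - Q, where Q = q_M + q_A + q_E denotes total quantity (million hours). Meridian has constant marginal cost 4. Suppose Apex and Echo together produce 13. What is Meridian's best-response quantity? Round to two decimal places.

With rivals' combined output fixed at 13, Meridian's profit is π_M = (94 - 13 - q_M)q_M - (4q_M) = (81 - q_M)q_M - (4q_M).
∂π_M/∂q_M = 77 - 2q_M = 0, so q_M = 77/2.

38.50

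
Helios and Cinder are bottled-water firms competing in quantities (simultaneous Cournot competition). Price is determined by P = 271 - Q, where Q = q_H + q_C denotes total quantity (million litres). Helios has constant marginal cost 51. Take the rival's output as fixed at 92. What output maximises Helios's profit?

64

With the rival's output fixed at 92, Helios's profit is π_H = (271 - 92 - q_H)q_H - (51q_H) = (179 - q_H)q_H - (51q_H).
∂π_H/∂q_H = 128 - 2q_H = 0, so q_H = 64.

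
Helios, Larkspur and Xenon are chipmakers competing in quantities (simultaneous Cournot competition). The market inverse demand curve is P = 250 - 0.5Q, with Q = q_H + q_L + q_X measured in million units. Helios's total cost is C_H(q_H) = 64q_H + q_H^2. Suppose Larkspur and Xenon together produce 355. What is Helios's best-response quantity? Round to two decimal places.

With rivals' combined output fixed at 355, Helios's profit is π_H = (250 - (1/2)·355 - (1/2)q_H)q_H - (64q_H + q_H²) = (145/2 - (1/2)q_H)q_H - (64q_H + q_H²).
∂π_H/∂q_H = 17/2 - 3q_H = 0, so q_H = 17/6.

2.83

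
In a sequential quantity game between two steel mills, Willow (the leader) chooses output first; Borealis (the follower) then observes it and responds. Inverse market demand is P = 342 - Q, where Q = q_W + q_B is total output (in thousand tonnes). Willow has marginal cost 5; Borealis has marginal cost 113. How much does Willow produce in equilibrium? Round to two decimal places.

222.50

Solve by backward induction. Given q_W, the follower Borealis maximises π_B = (342 - q_W - q_B)q_B - 113q_B.
Follower FOC: 229 - q_W - 2q_B = 0, so q_B(q_W) = (229 - q_W)/2.
Willow substitutes q_B(q_W) into its own profit: π_W = q_W(342 - q_W - (229 - q_W)/2) - 5q_W = (455/2 - (1/2)q_W)q_W - 5q_W.
Maximising: ∂π_W/∂q_W = 445/2 - q_W = 0, giving q_W = 445/2.
Then q_B = (229 - 445/2)/2 = 13/4.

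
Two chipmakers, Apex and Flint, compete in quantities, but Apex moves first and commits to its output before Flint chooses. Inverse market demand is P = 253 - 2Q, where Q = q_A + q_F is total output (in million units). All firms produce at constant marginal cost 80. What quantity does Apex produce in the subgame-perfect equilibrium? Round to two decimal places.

43.25

Solve by backward induction. Given q_A, the follower Flint maximises π_F = (253 - 2q_A - 2q_F)q_F - 80q_F.
Follower FOC: 173 - 2q_A - 4q_F = 0, so q_F(q_A) = (173 - 2q_A)/4.
Apex substitutes q_F(q_A) into its own profit: π_A = q_A(253 - 2q_A - (173 - 2q_A)/2) - 80q_A = (333/2 - q_A)q_A - 80q_A.
Maximising: ∂π_A/∂q_A = 173/2 - 2q_A = 0, giving q_A = 173/4.
Then q_F = (173 - 2·(173/4))/4 = 173/8.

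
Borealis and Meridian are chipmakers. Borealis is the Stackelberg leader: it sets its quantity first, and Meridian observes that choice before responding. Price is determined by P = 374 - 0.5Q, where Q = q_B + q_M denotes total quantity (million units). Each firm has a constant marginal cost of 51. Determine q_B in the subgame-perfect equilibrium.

The follower Meridian best-responds to any q_B: π_M = (374 - 0.5Q)q_M - 51q_M.
Follower FOC: 323 - (1/2)q_B - q_M = 0, so q_M(q_B) = (323 - (1/2)q_B).
Borealis substitutes q_M(q_B) into its own profit: π_B = q_B(374 - (1/2)q_B - (323 - (1/2)q_B)/2) - 51q_B = (425/2 - (1/4)q_B)q_B - 51q_B.
Maximising: ∂π_B/∂q_B = 323/2 - (1/2)q_B = 0, giving q_B = 323.
Then q_M = (323 - (1/2)·323) = 323/2.

323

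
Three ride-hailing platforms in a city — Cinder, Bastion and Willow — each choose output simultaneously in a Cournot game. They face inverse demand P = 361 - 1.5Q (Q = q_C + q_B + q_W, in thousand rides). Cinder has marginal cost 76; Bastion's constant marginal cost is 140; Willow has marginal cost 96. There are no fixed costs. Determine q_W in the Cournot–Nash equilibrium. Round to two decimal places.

Cinder's profit: π_C = (361 - 1.5Q)q_C - (76q_C). Setting ∂π_C/∂q_C = 0: 285 - 3q_C - (3/2)(q_B + q_W) = 0.
Bastion's profit: π_B = (361 - 1.5Q)q_B - (140q_B). Setting ∂π_B/∂q_B = 0: 221 - 3q_B - (3/2)(q_C + q_W) = 0.
Willow's profit: π_W = (361 - 1.5Q)q_W - (96q_W). Setting ∂π_W/∂q_W = 0: 265 - 3q_W - (3/2)(q_C + q_B) = 0.
Adding the 3 first-order conditions: 771 − 6Q = 0, so Q = 257/2.
Back-substituting: q_C = (285 − 771/4)/(3/2) = 123/2, q_B = (221 − 771/4)/(3/2) = 113/6, q_W = (265 − 771/4)/(3/2) = 289/6.

48.17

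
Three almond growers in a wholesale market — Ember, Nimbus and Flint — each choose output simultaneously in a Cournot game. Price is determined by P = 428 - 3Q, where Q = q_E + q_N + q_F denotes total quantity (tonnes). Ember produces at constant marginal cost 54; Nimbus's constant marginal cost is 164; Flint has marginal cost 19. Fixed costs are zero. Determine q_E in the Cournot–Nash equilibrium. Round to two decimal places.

Ember's profit: π_E = (428 - 3Q)q_E - (54q_E). Setting ∂π_E/∂q_E = 0: 374 - 6q_E - 3(q_N + q_F) = 0.
Nimbus's first-order condition: 264 - 6q_N - 3(q_E + q_F) = 0.
Flint's first-order condition: 409 - 6q_F - 3(q_E + q_N) = 0.
Summing all 3 equations gives 1047 − 12Q = 0, hence Q = 349/4.
Back-substituting: q_E = (374 − 1047/4)/3 = 449/12, q_N = (264 − 1047/4)/3 = 3/4, q_F = (409 − 1047/4)/3 = 589/12.

37.42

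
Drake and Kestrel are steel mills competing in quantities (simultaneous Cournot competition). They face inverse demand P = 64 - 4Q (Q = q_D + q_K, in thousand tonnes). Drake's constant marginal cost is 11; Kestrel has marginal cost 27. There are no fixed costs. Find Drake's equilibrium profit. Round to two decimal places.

Drake's profit: π_D = (64 - 4Q)q_D - (11q_D). Setting ∂π_D/∂q_D = 0: 53 - 8q_D - 4(q_K) = 0.
Kestrel's first-order condition: 37 - 8q_K - 4(q_D) = 0.
Best responses: q_D = (53 - 4q_K)/8, q_K = (37 - 4q_D)/8.
Substituting one into the other gives q_D = 23/4 and q_K = 7/4.
Price P = 64 - 4·(15/2) = 34.
Drake's profit: (34 - 11)·(23/4) = 529/4.

132.25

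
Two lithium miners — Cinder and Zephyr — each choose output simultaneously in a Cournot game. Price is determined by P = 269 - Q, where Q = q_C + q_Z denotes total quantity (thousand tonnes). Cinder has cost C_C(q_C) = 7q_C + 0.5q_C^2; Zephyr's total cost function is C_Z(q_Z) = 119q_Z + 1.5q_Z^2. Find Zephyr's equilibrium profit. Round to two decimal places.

Cinder's profit: π_C = (269 - Q)q_C - (7q_C + (1/2)q_C²). Setting ∂π_C/∂q_C = 0: 262 - 3q_C - (q_Z) = 0.
Zephyr's profit: π_Z = (269 - Q)q_Z - (119q_Z + (3/2)q_Z²). Setting ∂π_Z/∂q_Z = 0: 150 - 5q_Z - (q_C) = 0.
Best responses: q_C = (262 - q_Z)/3, q_Z = (150 - q_C)/5.
Solving the pair: q_C = 580/7, q_Z = 94/7.
Price P = 269 - 674/7 = 1209/7.
Zephyr's profit: (1209/7)·(94/7) - 119·(94/7) - (3/2)(94/7)² = 450.8163.

450.82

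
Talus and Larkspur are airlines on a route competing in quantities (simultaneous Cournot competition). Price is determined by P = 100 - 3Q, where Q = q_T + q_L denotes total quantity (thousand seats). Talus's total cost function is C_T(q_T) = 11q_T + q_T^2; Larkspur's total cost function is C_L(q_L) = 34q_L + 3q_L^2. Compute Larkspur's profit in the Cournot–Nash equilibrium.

54

Talus's profit: π_T = (100 - 3Q)q_T - (11q_T + q_T²). Setting ∂π_T/∂q_T = 0: 89 - 8q_T - 3(q_L) = 0.
Larkspur's first-order condition: 66 - 12q_L - 3(q_T) = 0.
So q_T = (89 - 3q_L)/8 and q_L = (66 - 3q_T)/12.
Substituting one into the other gives q_T = 10 and q_L = 3.
Price P = 100 - 3·13 = 61.
Larkspur's profit: 61·3 - 34·3 - 3·3² = 54.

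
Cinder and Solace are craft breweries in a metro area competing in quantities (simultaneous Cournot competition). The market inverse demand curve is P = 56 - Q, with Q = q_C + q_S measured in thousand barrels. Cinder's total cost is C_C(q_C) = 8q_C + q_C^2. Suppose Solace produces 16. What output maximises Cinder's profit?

8

With the rival's output fixed at 16, Cinder's profit is π_C = (56 - 16 - q_C)q_C - (8q_C + q_C²) = (40 - q_C)q_C - (8q_C + q_C²).
∂π_C/∂q_C = 32 - 4q_C = 0, so q_C = 8.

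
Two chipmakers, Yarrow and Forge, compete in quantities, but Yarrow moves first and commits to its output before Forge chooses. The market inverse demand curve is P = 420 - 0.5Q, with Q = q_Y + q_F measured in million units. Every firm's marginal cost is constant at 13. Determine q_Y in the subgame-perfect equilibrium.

Solve by backward induction. Given q_Y, the follower Forge maximises π_F = (420 - (1/2)q_Y - (1/2)q_F)q_F - 13q_F.
∂π_F/∂q_F = 407 - (1/2)q_Y - q_F = 0 gives the reaction function q_F = (407 - (1/2)q_Y).
The leader anticipates this reaction. Substituting into P = 420 - 0.5Q gives P = 433/2 - (1/4)q_Y, so π_Y = (433/2 - (1/4)q_Y)q_Y - 13q_Y.
The leader's first-order condition 407/2 - (1/2)q_Y = 0 yields q_Y = 407.
Then q_F = (407 - (1/2)·407) = 407/2.

407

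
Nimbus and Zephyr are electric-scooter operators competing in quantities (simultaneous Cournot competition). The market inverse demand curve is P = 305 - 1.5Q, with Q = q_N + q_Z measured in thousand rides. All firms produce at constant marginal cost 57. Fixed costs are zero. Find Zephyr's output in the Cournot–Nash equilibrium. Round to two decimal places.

55.11

A representative firm's profit is π_i = q_i(305 - 1.5Q) - 57q_i.
First-order condition (treating rivals' output as given): 248 - 3q_i - (3/2)q_j = 0.
With identical firms every q_j equals q_i, so q_j = q_i and 248 = (9/2)q_i, giving q_i = 496/9.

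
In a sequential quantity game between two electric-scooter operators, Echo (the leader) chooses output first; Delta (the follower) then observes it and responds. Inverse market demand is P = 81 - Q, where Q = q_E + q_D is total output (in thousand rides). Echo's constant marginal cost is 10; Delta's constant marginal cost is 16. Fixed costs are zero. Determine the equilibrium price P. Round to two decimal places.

29.25

Solve by backward induction. Given q_E, the follower Delta maximises π_D = (81 - q_E - q_D)q_D - 16q_D.
Setting the follower's marginal profit to zero, 65 - q_E - 2q_D = 0, i.e. q_D = (65 - q_E)/2.
Echo substitutes q_D(q_E) into its own profit: π_E = q_E(81 - q_E - (65 - q_E)/2) - 10q_E = (97/2 - (1/2)q_E)q_E - 10q_E.
Leader FOC: 77/2 - q_E = 0, so q_E = 77/2.
Then q_D = (65 - 77/2)/2 = 53/4.
Total output Q = 207/4, so price P = 81 - 207/4 = 117/4.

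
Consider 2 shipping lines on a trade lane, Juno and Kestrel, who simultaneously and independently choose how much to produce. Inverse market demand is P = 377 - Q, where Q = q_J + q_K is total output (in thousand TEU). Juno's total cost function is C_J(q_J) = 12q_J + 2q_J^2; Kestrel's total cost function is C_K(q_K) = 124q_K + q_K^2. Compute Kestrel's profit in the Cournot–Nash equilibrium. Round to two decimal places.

Juno's profit: π_J = (377 - Q)q_J - (12q_J + 2q_J²). Setting ∂π_J/∂q_J = 0: 365 - 6q_J - (q_K) = 0.
Kestrel's first-order condition: 253 - 4q_K - (q_J) = 0.
Rearranging gives the reaction functions q_J = (365 - q_K)/6 and q_K = (253 - q_J)/4.
Solving the pair: q_J = 1207/23, q_K = 1153/23.
Price P = 377 - 102.6087 = 274.3913.
Kestrel's profit: 274.3913·(1153/23) - 124·(1153/23) - (1153/23)² = 5026.1210.

5026.12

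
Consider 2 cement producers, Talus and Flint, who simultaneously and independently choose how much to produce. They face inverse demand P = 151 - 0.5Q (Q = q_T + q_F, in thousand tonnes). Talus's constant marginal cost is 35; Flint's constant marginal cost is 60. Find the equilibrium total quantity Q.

138

Talus's profit: π_T = (151 - 0.5Q)q_T - (35q_T). Setting ∂π_T/∂q_T = 0: 116 - q_T - (1/2)(q_F) = 0.
Flint's first-order condition: 91 - q_F - (1/2)(q_T) = 0.
Rearranging gives the reaction functions q_T = (116 - (1/2)q_F) and q_F = (91 - (1/2)q_T).
Substituting one into the other gives q_T = 94 and q_F = 44.
Total output Q = 94 + 44 = 138.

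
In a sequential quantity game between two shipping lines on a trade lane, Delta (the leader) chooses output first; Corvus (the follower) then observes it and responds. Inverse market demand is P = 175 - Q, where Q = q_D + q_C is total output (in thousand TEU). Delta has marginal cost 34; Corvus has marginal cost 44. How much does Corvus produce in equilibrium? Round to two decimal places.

The follower Corvus best-responds to any q_D: π_C = (175 - Q)q_C - 44q_C.
Setting the follower's marginal profit to zero, 131 - q_D - 2q_C = 0, i.e. q_C = (131 - q_D)/2.
Delta substitutes q_C(q_D) into its own profit: π_D = q_D(175 - q_D - (131 - q_D)/2) - 34q_D = (219/2 - (1/2)q_D)q_D - 34q_D.
Leader FOC: 151/2 - q_D = 0, so q_D = 151/2.
Then q_C = (131 - 151/2)/2 = 111/4.

27.75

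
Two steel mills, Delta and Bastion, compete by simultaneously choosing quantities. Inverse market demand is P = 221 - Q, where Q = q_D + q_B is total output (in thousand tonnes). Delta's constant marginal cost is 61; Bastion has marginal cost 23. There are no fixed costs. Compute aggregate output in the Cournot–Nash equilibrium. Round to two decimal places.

Delta's profit: π_D = (221 - Q)q_D - (61q_D). Setting ∂π_D/∂q_D = 0: 160 - 2q_D - (q_B) = 0.
Bastion's first-order condition: 198 - 2q_B - (q_D) = 0.
Best responses: q_D = (160 - q_B)/2, q_B = (198 - q_D)/2.
Solving the pair: q_D = 122/3, q_B = 236/3.
Total output Q = 122/3 + 236/3 = 358/3.

119.33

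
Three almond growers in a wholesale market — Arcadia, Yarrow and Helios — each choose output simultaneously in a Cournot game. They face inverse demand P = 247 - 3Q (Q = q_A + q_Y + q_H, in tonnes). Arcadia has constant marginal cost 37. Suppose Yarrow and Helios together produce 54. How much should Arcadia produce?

8

With rivals' combined output fixed at 54, Arcadia's profit is π_A = (247 - 3·54 - 3q_A)q_A - (37q_A) = (85 - 3q_A)q_A - (37q_A).
∂π_A/∂q_A = 48 - 6q_A = 0, so q_A = 8.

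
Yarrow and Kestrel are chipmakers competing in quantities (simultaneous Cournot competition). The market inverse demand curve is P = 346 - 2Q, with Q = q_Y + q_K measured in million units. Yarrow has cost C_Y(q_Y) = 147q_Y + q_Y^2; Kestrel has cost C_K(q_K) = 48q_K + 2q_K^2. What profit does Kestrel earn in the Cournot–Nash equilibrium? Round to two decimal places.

3991.94

Yarrow's profit: π_Y = (346 - 2Q)q_Y - (147q_Y + q_Y²). Setting ∂π_Y/∂q_Y = 0: 199 - 6q_Y - 2(q_K) = 0.
Kestrel's first-order condition: 298 - 8q_K - 2(q_Y) = 0.
Rearranging gives the reaction functions q_Y = (199 - 2q_K)/6 and q_K = (298 - 2q_Y)/8.
Substituting one into the other gives q_Y = 249/11 and q_K = 695/22.
Price P = 346 - 2·(1193/22) = 237.5455.
Kestrel's profit: 237.5455·(695/22) - 48·(695/22) - 2(695/22)² = 3991.9421.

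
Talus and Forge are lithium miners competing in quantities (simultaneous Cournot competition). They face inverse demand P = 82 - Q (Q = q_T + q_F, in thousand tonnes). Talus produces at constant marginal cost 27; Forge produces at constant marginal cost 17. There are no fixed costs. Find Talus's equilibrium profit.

225

Talus's profit: π_T = (82 - Q)q_T - (27q_T). Setting ∂π_T/∂q_T = 0: 55 - 2q_T - (q_F) = 0.
Forge's profit: π_F = (82 - Q)q_F - (17q_F). Setting ∂π_F/∂q_F = 0: 65 - 2q_F - (q_T) = 0.
Best responses: q_T = (55 - q_F)/2, q_F = (65 - q_T)/2.
Substituting one into the other gives q_T = 15 and q_F = 25.
Price P = 82 - 40 = 42.
Talus's profit: (42 - 27)·15 = 225.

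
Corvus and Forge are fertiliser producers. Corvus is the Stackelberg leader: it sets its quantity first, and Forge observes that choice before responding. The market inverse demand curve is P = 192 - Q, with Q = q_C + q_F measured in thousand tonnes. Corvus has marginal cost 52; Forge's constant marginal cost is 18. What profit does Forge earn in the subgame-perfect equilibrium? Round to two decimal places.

3660.25

The follower Forge best-responds to any q_C: π_F = (192 - Q)q_F - 18q_F.
Setting the follower's marginal profit to zero, 174 - q_C - 2q_F = 0, i.e. q_F = (174 - q_C)/2.
The leader anticipates this reaction. Substituting into P = 192 - Q gives P = 105 - (1/2)q_C, so π_C = (105 - (1/2)q_C)q_C - 52q_C.
The leader's first-order condition 53 - q_C = 0 yields q_C = 53.
Then q_F = (174 - 53)/2 = 121/2.
Price P = 192 - 227/2 = 157/2.
Forge's profit: (157/2 - 18)·(121/2) = 3660.2500.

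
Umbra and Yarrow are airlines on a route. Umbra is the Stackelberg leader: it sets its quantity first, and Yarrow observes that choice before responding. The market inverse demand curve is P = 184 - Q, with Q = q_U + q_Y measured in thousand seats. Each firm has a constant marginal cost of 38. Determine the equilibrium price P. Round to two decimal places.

74.50

The follower Yarrow best-responds to any q_U: π_Y = (184 - Q)q_Y - 38q_Y.
Setting the follower's marginal profit to zero, 146 - q_U - 2q_Y = 0, i.e. q_Y = (146 - q_U)/2.
The leader anticipates this reaction. Substituting into P = 184 - Q gives P = 111 - (1/2)q_U, so π_U = (111 - (1/2)q_U)q_U - 38q_U.
Leader FOC: 73 - q_U = 0, so q_U = 73.
Then q_Y = (146 - 73)/2 = 73/2.
Total output Q = 219/2, so price P = 184 - 219/2 = 149/2.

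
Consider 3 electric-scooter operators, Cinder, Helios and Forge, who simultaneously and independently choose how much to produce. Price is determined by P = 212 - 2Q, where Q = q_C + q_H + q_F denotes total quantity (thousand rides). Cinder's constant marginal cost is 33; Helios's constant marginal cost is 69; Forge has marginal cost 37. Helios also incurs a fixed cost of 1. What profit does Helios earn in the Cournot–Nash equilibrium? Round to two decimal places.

174.78

Cinder's profit: π_C = (212 - 2Q)q_C - (33q_C). Setting ∂π_C/∂q_C = 0: 179 - 4q_C - 2(q_H + q_F) = 0.
Helios's profit: π_H = (212 - 2Q)q_H - (69q_H). Setting ∂π_H/∂q_H = 0: 143 - 4q_H - 2(q_C + q_F) = 0.
Forge's profit: π_F = (212 - 2Q)q_F - (37q_F). Setting ∂π_F/∂q_F = 0: 175 - 4q_F - 2(q_C + q_H) = 0.
Summing all 3 equations gives 497 − 8Q = 0, hence Q = 497/8.
Back-substituting: q_C = (179 − 497/4)/2 = 219/8, q_H = (143 − 497/4)/2 = 75/8, q_F = (175 − 497/4)/2 = 203/8.
Price P = 212 - 2·(497/8) = 351/4.
Helios's profit: (351/4 - 69)·(75/8) - 1 = 174.7813.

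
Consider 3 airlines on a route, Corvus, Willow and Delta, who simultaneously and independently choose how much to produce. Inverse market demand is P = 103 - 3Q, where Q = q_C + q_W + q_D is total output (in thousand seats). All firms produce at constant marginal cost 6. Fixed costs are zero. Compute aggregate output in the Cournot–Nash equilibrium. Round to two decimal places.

Each firm earns π_i = (103 - 3Q)q_i - 6q_i.
First-order condition (treating rivals' output as given): 97 - 6q_i - 3·Σ_{j≠i} q_j = 0.
With identical firms every q_j equals q_i, so Σ_{j≠i} q_j = 2q_i and 97 = 12q_i, giving q_i = 97/12.
Total output Q = 97/12 + 97/12 + 97/12 = 97/4.

24.25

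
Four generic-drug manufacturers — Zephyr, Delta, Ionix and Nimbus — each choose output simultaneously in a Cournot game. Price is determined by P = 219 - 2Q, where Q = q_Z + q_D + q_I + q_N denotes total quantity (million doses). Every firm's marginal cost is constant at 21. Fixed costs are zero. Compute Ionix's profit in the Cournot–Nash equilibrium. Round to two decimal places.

784.08

A representative firm's profit is π_i = q_i(219 - 2Q) - 21q_i.
First-order condition (treating rivals' output as given): 198 - 4q_i - 2·Σ_{j≠i} q_j = 0.
With identical firms every q_j equals q_i, so Σ_{j≠i} q_j = 3q_i and 198 = 10q_i, giving q_i = 99/5.
Price P = 219 - 2·(396/5) = 303/5.
Ionix's profit: (303/5 - 21)·(99/5) = 784.0800.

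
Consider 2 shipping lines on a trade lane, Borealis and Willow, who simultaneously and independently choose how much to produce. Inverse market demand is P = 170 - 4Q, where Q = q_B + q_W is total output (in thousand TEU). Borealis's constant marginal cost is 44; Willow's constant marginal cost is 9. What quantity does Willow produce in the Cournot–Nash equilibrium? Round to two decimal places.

Borealis's profit: π_B = (170 - 4Q)q_B - (44q_B). Setting ∂π_B/∂q_B = 0: 126 - 8q_B - 4(q_W) = 0.
Willow's profit: π_W = (170 - 4Q)q_W - (9q_W). Setting ∂π_W/∂q_W = 0: 161 - 8q_W - 4(q_B) = 0.
Rearranging gives the reaction functions q_B = (126 - 4q_W)/8 and q_W = (161 - 4q_B)/8.
Substituting one into the other gives q_B = 91/12 and q_W = 49/3.

16.33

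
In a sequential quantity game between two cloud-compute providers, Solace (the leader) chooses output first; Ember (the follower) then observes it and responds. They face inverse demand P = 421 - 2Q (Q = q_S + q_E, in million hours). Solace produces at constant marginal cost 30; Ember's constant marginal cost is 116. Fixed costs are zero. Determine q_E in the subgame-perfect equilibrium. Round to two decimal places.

Solve by backward induction. Given q_S, the follower Ember maximises π_E = (421 - 2q_S - 2q_E)q_E - 116q_E.
∂π_E/∂q_E = 305 - 2q_S - 4q_E = 0 gives the reaction function q_E = (305 - 2q_S)/4.
Solace substitutes q_E(q_S) into its own profit: π_S = q_S(421 - 2q_S - (305 - 2q_S)/2) - 30q_S = (537/2 - q_S)q_S - 30q_S.
Maximising: ∂π_S/∂q_S = 477/2 - 2q_S = 0, giving q_S = 477/4.
Then q_E = (305 - 2·(477/4))/4 = 133/8.

16.63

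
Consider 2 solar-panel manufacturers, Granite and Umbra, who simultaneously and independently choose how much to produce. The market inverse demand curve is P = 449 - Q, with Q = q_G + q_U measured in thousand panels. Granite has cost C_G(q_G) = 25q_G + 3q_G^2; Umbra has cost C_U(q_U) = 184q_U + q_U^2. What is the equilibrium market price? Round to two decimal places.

Granite's profit: π_G = (449 - Q)q_G - (25q_G + 3q_G²). Setting ∂π_G/∂q_G = 0: 424 - 8q_G - (q_U) = 0.
Umbra's profit: π_U = (449 - Q)q_U - (184q_U + q_U²). Setting ∂π_U/∂q_U = 0: 265 - 4q_U - (q_G) = 0.
Rearranging gives the reaction functions q_G = (424 - q_U)/8 and q_U = (265 - q_G)/4.
Solving the pair: q_G = 1431/31, q_U = 1696/31.
Total output Q = 100.8710, so price P = 449 - 100.8710 = 348.1290.

348.13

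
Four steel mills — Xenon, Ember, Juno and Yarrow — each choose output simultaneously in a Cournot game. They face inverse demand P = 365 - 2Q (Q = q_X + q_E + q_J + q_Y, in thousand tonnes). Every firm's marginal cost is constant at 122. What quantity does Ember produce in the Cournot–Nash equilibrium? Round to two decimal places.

24.30

A representative firm's profit is π_i = q_i(365 - 2Q) - 122q_i.
First-order condition (treating rivals' output as given): 243 - 4q_i - 2·Σ_{j≠i} q_j = 0.
By symmetry each firm produces the same amount; substituting Σ_{j≠i} q_j = 3q_i yields q_i = 243/10.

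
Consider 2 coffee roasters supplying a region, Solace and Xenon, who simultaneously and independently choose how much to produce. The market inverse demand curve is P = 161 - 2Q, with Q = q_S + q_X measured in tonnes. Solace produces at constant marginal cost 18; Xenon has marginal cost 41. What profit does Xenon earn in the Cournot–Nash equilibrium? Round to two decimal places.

Solace's profit: π_S = (161 - 2Q)q_S - (18q_S). Setting ∂π_S/∂q_S = 0: 143 - 4q_S - 2(q_X) = 0.
Xenon's profit: π_X = (161 - 2Q)q_X - (41q_X). Setting ∂π_X/∂q_X = 0: 120 - 4q_X - 2(q_S) = 0.
Rearranging gives the reaction functions q_S = (143 - 2q_X)/4 and q_X = (120 - 2q_S)/4.
Substituting one into the other gives q_S = 83/3 and q_X = 97/6.
Price P = 161 - 2·(263/6) = 220/3.
Xenon's profit: (220/3 - 41)·(97/6) = 522.7222.

522.72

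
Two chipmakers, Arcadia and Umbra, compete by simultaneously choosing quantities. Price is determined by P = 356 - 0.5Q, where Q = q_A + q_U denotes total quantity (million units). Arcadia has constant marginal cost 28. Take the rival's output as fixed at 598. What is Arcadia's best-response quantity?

29

With the rival's output fixed at 598, Arcadia's profit is π_A = (356 - (1/2)·598 - (1/2)q_A)q_A - (28q_A) = (57 - (1/2)q_A)q_A - (28q_A).
∂π_A/∂q_A = 29 - q_A = 0, so q_A = 29.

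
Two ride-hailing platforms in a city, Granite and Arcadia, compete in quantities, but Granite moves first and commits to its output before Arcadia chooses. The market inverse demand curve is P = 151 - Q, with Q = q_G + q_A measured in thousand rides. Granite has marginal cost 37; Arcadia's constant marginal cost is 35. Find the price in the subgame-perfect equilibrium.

The follower Arcadia best-responds to any q_G: π_A = (151 - Q)q_A - 35q_A.
∂π_A/∂q_A = 116 - q_G - 2q_A = 0 gives the reaction function q_A = (116 - q_G)/2.
The leader anticipates this reaction. Substituting into P = 151 - Q gives P = 93 - (1/2)q_G, so π_G = (93 - (1/2)q_G)q_G - 37q_G.
Leader FOC: 56 - q_G = 0, so q_G = 56.
Then q_A = (116 - 56)/2 = 30.
Total output Q = 86, so price P = 151 - 86 = 65.

65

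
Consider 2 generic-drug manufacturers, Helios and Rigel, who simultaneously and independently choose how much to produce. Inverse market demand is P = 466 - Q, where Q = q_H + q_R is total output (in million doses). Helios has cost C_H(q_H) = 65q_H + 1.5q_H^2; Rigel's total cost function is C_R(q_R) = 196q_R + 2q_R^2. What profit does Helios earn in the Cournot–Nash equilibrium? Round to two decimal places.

Helios's profit: π_H = (466 - Q)q_H - (65q_H + (3/2)q_H²). Setting ∂π_H/∂q_H = 0: 401 - 5q_H - (q_R) = 0.
Rigel's first-order condition: 270 - 6q_R - (q_H) = 0.
Rearranging gives the reaction functions q_H = (401 - q_R)/5 and q_R = (270 - q_H)/6.
Substituting one into the other gives q_H = 73.6552 and q_R = 949/29.
Price P = 466 - 106.3793 = 359.6207.
Helios's profit: 359.6207·73.6552 - 65·73.6552 - (3/2)·73.6552² = 13562.7111.

13562.71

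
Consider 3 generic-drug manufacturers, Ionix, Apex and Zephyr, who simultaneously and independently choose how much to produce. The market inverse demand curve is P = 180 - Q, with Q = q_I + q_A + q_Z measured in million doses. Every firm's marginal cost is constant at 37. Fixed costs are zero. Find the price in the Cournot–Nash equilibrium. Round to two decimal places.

A representative firm's profit is π_i = q_i(180 - Q) - 37q_i.
Setting ∂π_i/∂q_i = 0 with rivals' quantities fixed: 143 - 2q_i - Σ_{j≠i} q_j = 0.
With identical firms every q_j equals q_i, so Σ_{j≠i} q_j = 2q_i and 143 = 4q_i, giving q_i = 143/4.
Total output Q = 429/4, so price P = 180 - 429/4 = 291/4.

72.75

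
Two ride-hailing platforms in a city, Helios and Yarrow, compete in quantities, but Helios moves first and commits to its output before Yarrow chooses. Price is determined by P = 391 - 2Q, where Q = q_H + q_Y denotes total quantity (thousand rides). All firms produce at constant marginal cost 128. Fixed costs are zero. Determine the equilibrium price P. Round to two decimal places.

193.75

Solve by backward induction. Given q_H, the follower Yarrow maximises π_Y = (391 - 2q_H - 2q_Y)q_Y - 128q_Y.
∂π_Y/∂q_Y = 263 - 2q_H - 4q_Y = 0 gives the reaction function q_Y = (263 - 2q_H)/4.
Helios substitutes q_Y(q_H) into its own profit: π_H = q_H(391 - 2q_H - (263 - 2q_H)/2) - 128q_H = (519/2 - q_H)q_H - 128q_H.
Maximising: ∂π_H/∂q_H = 263/2 - 2q_H = 0, giving q_H = 263/4.
Then q_Y = (263 - 2·(263/4))/4 = 263/8.
Total output Q = 789/8, so price P = 391 - 2·(789/8) = 775/4.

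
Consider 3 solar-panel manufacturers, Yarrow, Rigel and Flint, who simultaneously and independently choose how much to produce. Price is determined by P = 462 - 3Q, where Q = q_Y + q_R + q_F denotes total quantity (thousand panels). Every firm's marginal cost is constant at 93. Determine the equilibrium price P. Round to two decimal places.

Each firm earns π_i = (462 - 3Q)q_i - 93q_i.
First-order condition (treating rivals' output as given): 369 - 6q_i - 3·Σ_{j≠i} q_j = 0.
By symmetry each firm produces the same amount; substituting Σ_{j≠i} q_j = 2q_i yields q_i = 369/12 = 123/4.
Total output Q = 369/4, so price P = 462 - 3·(369/4) = 741/4.

185.25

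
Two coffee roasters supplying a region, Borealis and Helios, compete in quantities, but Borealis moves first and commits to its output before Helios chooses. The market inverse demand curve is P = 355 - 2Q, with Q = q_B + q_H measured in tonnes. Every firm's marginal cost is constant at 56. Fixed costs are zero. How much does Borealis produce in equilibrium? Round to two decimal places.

74.75

Solve by backward induction. Given q_B, the follower Helios maximises π_H = (355 - 2q_B - 2q_H)q_H - 56q_H.
Follower FOC: 299 - 2q_B - 4q_H = 0, so q_H(q_B) = (299 - 2q_B)/4.
The leader anticipates this reaction. Substituting into P = 355 - 2Q gives P = 411/2 - q_B, so π_B = (411/2 - q_B)q_B - 56q_B.
Leader FOC: 299/2 - 2q_B = 0, so q_B = 299/4.
Then q_H = (299 - 2·(299/4))/4 = 299/8.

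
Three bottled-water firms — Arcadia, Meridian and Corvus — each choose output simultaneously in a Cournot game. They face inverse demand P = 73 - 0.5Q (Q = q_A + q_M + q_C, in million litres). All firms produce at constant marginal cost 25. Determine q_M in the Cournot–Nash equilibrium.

24

Each firm earns π_i = (73 - 0.5Q)q_i - 25q_i.
Setting ∂π_i/∂q_i = 0 with rivals' quantities fixed: 48 - q_i - (1/2)·Σ_{j≠i} q_j = 0.
By symmetry each firm produces the same amount; substituting Σ_{j≠i} q_j = 2q_i yields q_i = 48/2 = 24.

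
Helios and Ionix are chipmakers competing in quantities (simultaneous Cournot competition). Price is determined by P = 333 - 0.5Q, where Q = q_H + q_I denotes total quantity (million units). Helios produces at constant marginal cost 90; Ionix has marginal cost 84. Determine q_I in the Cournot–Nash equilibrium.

170

Helios's profit: π_H = (333 - 0.5Q)q_H - (90q_H). Setting ∂π_H/∂q_H = 0: 243 - q_H - (1/2)(q_I) = 0.
Ionix's first-order condition: 249 - q_I - (1/2)(q_H) = 0.
Best responses: q_H = (243 - (1/2)q_I), q_I = (249 - (1/2)q_H).
Substituting one into the other gives q_H = 158 and q_I = 170.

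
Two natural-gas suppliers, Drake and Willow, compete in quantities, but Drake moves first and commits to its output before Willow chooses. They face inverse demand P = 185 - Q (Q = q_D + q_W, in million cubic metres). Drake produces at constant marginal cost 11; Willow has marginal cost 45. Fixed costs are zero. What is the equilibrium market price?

The follower Willow best-responds to any q_D: π_W = (185 - Q)q_W - 45q_W.
Follower FOC: 140 - q_D - 2q_W = 0, so q_W(q_D) = (140 - q_D)/2.
Drake substitutes q_W(q_D) into its own profit: π_D = q_D(185 - q_D - (140 - q_D)/2) - 11q_D = (115 - (1/2)q_D)q_D - 11q_D.
The leader's first-order condition 104 - q_D = 0 yields q_D = 104.
Then q_W = (140 - 104)/2 = 18.
Total output Q = 122, so price P = 185 - 122 = 63.

63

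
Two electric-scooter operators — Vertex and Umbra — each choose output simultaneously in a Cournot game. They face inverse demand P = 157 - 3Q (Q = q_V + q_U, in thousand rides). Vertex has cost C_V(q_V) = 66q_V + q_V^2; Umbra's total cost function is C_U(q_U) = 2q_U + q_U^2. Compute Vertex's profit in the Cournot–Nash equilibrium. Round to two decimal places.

91.46

Vertex's profit: π_V = (157 - 3Q)q_V - (66q_V + q_V²). Setting ∂π_V/∂q_V = 0: 91 - 8q_V - 3(q_U) = 0.
Umbra's first-order condition: 155 - 8q_U - 3(q_V) = 0.
Rearranging gives the reaction functions q_V = (91 - 3q_U)/8 and q_U = (155 - 3q_V)/8.
Solving the pair: q_V = 263/55, q_U = 967/55.
Price P = 157 - 3·(246/11) = 989/11.
Vertex's profit: (989/11)·(263/55) - 66·(263/55) - (263/55)² = 91.4631.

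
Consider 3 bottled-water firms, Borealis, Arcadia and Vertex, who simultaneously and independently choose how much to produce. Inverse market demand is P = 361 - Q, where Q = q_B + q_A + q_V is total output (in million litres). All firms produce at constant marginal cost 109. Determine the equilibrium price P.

172

Each firm earns π_i = (361 - Q)q_i - 109q_i.
First-order condition (treating rivals' output as given): 252 - 2q_i - Σ_{j≠i} q_j = 0.
With identical firms every q_j equals q_i, so Σ_{j≠i} q_j = 2q_i and 252 = 4q_i, giving q_i = 63.
Total output Q = 189, so price P = 361 - 189 = 172.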